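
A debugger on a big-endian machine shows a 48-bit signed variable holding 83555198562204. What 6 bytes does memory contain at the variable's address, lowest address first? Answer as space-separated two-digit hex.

83555198562204 in hexadecimal, padded to 48 bits, is 0x4BFE35EDEF9C.
Split into bytes (most-significant first): 4B FE 35 ED EF 9C.
Big-endian: lowest address holds the most-significant byte.
So the memory order matches the most-significant-first order: 4B FE 35 ED EF 9C.

4B FE 35 ED EF 9C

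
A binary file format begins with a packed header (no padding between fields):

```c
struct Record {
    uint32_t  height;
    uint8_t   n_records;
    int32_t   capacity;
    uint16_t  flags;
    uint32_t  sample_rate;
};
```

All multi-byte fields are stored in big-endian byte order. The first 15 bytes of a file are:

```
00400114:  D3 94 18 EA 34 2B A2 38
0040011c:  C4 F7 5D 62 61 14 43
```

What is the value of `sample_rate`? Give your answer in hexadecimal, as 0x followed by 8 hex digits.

`sample_rate` follows `height` (4 B), `n_records` (1 B), `capacity` (4 B), `flags` (2 B), so it starts at offset 4 + 1 + 4 + 2 = 11 and occupies 4 bytes.
Bytes at offsets 11..14: 62 61 14 43.
Big-endian: lowest address holds the most-significant byte.
The bytes are already most-significant first: 0x62611443.

0x62611443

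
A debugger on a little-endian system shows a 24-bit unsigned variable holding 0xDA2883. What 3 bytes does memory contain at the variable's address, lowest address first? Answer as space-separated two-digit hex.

Split into bytes (most-significant first): DA 28 83.
In little-endian order the low byte comes first in memory.
So at ascending addresses the bytes are 83 28 DA.

83 28 DA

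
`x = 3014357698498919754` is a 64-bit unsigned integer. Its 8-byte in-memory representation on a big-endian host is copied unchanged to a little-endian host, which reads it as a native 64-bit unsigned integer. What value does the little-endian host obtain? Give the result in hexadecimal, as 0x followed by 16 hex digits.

0x4AFDFD245B26D529

3014357698498919754 in 64-bit hexadecimal is 0x29D5265B24FDFD4A.
Stored big-endian, the bytes at ascending addresses are 29 D5 26 5B 24 FD FD 4A.
Read back as little-endian, the first byte is least significant, giving 0x4AFDFD245B26D529.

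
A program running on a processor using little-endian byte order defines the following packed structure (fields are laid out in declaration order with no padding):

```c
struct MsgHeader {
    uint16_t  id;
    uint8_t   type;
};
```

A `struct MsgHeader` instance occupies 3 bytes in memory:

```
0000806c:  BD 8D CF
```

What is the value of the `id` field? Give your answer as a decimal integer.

`id` is the first field, at byte offset 0, occupying 2 bytes.
Bytes at offsets 0..1: BD 8D.
In little-endian order the low byte comes first in memory.
Reassemble most-significant byte first: 8D BD → 0x8DBD.
0x8DBD = 36285.

36285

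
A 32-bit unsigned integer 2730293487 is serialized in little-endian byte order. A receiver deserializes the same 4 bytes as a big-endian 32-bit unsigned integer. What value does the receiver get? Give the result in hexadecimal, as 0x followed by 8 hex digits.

2730293487 in 32-bit hexadecimal is 0xA2BCF8EF.
Stored little-endian, the bytes at ascending addresses are EF F8 BC A2.
Read back as big-endian, the last byte is least significant, giving 0xEFF8BCA2.

0xEFF8BCA2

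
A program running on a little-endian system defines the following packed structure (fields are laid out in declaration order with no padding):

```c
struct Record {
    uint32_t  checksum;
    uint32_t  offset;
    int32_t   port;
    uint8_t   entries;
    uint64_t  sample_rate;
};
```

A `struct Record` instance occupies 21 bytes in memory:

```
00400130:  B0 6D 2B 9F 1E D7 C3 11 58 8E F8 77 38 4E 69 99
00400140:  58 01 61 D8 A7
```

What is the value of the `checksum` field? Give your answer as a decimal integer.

`checksum` is the first field, at byte offset 0, occupying 4 bytes.
Bytes at offsets 0..3: B0 6D 2B 9F.
Little-endian: lowest address holds the least-significant byte.
Reassemble most-significant byte first: 9F 2B 6D B0 → 0x9F2B6DB0.
0x9F2B6DB0 = 2670423472.

2670423472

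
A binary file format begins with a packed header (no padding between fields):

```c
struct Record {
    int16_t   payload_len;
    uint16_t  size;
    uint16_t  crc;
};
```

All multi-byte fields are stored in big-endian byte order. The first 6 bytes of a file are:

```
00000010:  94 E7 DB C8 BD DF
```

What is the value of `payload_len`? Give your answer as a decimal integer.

`payload_len` is the first field, at byte offset 0, occupying 2 bytes.
Bytes at offsets 0..1: 94 E7.
Big-endian: lowest address holds the most-significant byte.
The bytes are already most-significant first: 0x94E7.
Top bit is set, so as a signed 16-bit value this is 0x94E7 − 2^16 = -27417.

-27417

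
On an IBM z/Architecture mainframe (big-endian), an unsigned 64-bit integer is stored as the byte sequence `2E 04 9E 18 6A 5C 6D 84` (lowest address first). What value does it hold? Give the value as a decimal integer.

In big-endian order the high byte comes first in memory.
The bytes are already most-significant first: 0x2E049E186A5C6D84.
0x2E049E186A5C6D84 = 3315949053352373636.

3315949053352373636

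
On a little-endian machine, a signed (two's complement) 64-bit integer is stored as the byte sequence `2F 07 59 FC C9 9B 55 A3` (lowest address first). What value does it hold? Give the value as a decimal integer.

-6677259580682467537

Little-endian stores the least-significant byte at the lowest address.
Reassemble most-significant byte first: A3 55 9B C9 FC 59 07 2F → 0xA3559BC9FC59072F.
Top bit is set, so as a signed 64-bit value this is 0xA3559BC9FC59072F − 2^64 = -6677259580682467537.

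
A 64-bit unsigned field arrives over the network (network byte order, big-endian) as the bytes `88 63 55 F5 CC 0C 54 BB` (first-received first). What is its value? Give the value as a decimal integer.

9827793326031262907

Big-endian: lowest address holds the most-significant byte.
The bytes are already most-significant first: 0x886355F5CC0C54BB.
0x886355F5CC0C54BB = 9827793326031262907.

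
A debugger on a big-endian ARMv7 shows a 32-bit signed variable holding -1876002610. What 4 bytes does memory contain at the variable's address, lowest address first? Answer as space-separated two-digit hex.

Two's complement of -1876002610 in 32 bits: 1876002610 = 0x6FD18732; invert → 0x902E78CD; add 1 → 0x902E78CE.
Split into bytes (most-significant first): 90 2E 78 CE.
In big-endian order the high byte comes first in memory.
So the memory order matches the most-significant-first order: 90 2E 78 CE.

90 2E 78 CE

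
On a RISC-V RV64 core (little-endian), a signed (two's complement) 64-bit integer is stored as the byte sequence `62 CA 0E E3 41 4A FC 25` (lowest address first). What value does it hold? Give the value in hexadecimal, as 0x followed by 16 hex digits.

In little-endian order the low byte comes first in memory.
Reassemble most-significant byte first: 25 FC 4A 41 E3 0E CA 62 → 0x25FC4A41E30ECA62.

0x25FC4A41E30ECA62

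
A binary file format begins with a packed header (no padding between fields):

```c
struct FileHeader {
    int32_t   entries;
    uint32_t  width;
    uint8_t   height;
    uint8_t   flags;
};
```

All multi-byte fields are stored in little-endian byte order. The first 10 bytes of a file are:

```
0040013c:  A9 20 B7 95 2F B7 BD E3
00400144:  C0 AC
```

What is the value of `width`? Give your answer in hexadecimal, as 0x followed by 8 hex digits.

`width` follows `entries` (4 bytes), so it starts at byte offset 4 and occupies 4 bytes.
Bytes at offsets 4..7: 2F B7 BD E3.
Little-endian stores the least-significant byte at the lowest address.
Reassemble most-significant byte first: E3 BD B7 2F → 0xE3BDB72F.

0xE3BDB72F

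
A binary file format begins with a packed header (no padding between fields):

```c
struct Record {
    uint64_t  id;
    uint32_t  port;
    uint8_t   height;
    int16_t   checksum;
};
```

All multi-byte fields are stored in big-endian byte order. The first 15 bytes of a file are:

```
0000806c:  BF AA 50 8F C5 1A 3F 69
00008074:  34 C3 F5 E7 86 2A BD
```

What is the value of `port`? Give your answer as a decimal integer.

885257703

`port` follows `id` (8 bytes), so it starts at byte offset 8 and occupies 4 bytes.
Bytes at offsets 8..11: 34 C3 F5 E7.
Big-endian: lowest address holds the most-significant byte.
The bytes are already most-significant first: 0x34C3F5E7.
0x34C3F5E7 = 885257703.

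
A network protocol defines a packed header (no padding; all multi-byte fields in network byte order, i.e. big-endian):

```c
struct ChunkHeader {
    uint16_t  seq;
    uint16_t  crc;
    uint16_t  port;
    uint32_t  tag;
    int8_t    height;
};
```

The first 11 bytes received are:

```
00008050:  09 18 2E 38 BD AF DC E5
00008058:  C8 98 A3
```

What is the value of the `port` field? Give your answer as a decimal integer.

`port` follows `seq` (2 B), `crc` (2 B), so it starts at offset 2 + 2 = 4 and occupies 2 bytes.
Bytes at offsets 4..5: BD AF.
In big-endian order the high byte comes first in memory.
The bytes are already most-significant first: 0xBDAF.
0xBDAF = 48559.

48559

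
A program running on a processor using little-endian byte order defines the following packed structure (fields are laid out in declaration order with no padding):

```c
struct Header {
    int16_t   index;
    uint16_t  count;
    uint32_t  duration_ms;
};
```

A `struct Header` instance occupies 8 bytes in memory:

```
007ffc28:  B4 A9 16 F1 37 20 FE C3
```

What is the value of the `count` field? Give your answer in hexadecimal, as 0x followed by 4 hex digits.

`count` follows `index` (2 bytes), so it starts at byte offset 2 and occupies 2 bytes.
Bytes at offsets 2..3: 16 F1.
Little-endian stores the least-significant byte at the lowest address.
Reassemble most-significant byte first: F1 16 → 0xF116.

0xF116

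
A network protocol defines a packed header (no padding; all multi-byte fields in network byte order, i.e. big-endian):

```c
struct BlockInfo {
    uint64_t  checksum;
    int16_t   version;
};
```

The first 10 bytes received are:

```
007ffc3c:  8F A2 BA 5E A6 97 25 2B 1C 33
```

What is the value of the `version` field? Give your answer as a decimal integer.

7219

`version` follows `checksum` (8 bytes), so it starts at byte offset 8 and occupies 2 bytes.
Bytes at offsets 8..9: 1C 33.
In big-endian order the high byte comes first in memory.
The bytes are already most-significant first: 0x1C33.
0x1C33 = 7219.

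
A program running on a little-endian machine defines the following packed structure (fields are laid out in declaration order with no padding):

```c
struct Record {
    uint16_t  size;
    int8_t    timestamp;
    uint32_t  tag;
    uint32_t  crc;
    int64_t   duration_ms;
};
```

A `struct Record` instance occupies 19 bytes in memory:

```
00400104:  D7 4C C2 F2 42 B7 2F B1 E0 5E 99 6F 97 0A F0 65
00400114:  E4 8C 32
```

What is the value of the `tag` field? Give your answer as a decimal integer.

800539378

`tag` follows `size` (2 B), `timestamp` (1 B), so it starts at offset 2 + 1 = 3 and occupies 4 bytes.
Bytes at offsets 3..6: F2 42 B7 2F.
Little-endian: lowest address holds the least-significant byte.
Reassemble most-significant byte first: 2F B7 42 F2 → 0x2FB742F2.
0x2FB742F2 = 800539378.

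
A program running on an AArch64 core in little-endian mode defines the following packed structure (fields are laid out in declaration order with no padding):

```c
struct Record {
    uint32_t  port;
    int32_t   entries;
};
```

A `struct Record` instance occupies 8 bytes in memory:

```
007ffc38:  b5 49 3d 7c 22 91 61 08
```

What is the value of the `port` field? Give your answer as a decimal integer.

`port` is the first field, at byte offset 0, occupying 4 bytes.
Bytes at offsets 0..3: B5 49 3D 7C.
Little-endian stores the least-significant byte at the lowest address.
Reassemble most-significant byte first: 7C 3D 49 B5 → 0x7C3D49B5.
0x7C3D49B5 = 2084391349.

2084391349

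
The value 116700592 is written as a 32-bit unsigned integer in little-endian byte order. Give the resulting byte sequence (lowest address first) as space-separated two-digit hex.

B0 B5 F4 06

116700592 in hexadecimal, padded to 32 bits, is 0x06F4B5B0.
Split into bytes (most-significant first): 06 F4 B5 B0.
Little-endian stores the least-significant byte at the lowest address.
So at ascending addresses the bytes are B0 B5 F4 06.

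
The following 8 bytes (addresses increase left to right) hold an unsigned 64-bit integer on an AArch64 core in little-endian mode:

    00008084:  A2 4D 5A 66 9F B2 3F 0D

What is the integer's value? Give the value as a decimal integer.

Little-endian stores the least-significant byte at the lowest address.
Reassemble most-significant byte first: 0D 3F B2 9F 66 5A 4D A2 → 0x0D3FB29F665A4DA2.
0x0D3FB29F665A4DA2 = 954678043712572834.

954678043712572834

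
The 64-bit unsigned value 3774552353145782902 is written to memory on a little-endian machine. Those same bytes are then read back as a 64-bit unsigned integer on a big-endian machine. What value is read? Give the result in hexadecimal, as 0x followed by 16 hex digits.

0x76825EE35DE76134

3774552353145782902 in 64-bit hexadecimal is 0x3461E75DE35E8276.
Stored little-endian, the bytes at ascending addresses are 76 82 5E E3 5D E7 61 34.
Read back as big-endian, the last byte is least significant, giving 0x76825EE35DE76134.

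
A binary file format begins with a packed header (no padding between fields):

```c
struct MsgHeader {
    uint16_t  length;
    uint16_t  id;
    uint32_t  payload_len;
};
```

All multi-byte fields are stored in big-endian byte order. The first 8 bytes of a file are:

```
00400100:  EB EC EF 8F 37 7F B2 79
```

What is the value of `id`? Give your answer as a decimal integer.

61327

`id` follows `length` (2 bytes), so it starts at byte offset 2 and occupies 2 bytes.
Bytes at offsets 2..3: EF 8F.
In big-endian order the high byte comes first in memory.
The bytes are already most-significant first: 0xEF8F.
0xEF8F = 61327.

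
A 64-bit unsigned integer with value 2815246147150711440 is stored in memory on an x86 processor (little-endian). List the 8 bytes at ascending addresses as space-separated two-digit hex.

90 8A 34 7C 74 C3 11 27

2815246147150711440 in hexadecimal, padded to 64 bits, is 0x2711C3747C348A90.
Split into bytes (most-significant first): 27 11 C3 74 7C 34 8A 90.
In little-endian order the low byte comes first in memory.
So at ascending addresses the bytes are 90 8A 34 7C 74 C3 11 27.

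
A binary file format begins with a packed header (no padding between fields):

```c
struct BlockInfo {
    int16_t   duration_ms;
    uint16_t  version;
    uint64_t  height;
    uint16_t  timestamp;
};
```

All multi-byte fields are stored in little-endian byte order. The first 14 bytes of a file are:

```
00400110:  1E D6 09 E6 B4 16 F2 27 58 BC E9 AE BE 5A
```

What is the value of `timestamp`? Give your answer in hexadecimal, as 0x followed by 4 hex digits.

`timestamp` follows `duration_ms` (2 B), `version` (2 B), `height` (8 B), so it starts at offset 2 + 2 + 8 = 12 and occupies 2 bytes.
Bytes at offsets 12..13: BE 5A.
In little-endian order the low byte comes first in memory.
Reassemble most-significant byte first: 5A BE → 0x5ABE.

0x5ABE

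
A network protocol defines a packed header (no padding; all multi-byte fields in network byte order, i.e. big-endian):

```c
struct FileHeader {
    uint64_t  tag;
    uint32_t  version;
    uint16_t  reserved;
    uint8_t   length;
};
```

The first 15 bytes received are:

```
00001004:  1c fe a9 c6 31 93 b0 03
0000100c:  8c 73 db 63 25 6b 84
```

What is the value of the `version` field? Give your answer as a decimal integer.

2356403043

`version` follows `tag` (8 bytes), so it starts at byte offset 8 and occupies 4 bytes.
Bytes at offsets 8..11: 8C 73 DB 63.
In big-endian order the high byte comes first in memory.
The bytes are already most-significant first: 0x8C73DB63.
0x8C73DB63 = 2356403043.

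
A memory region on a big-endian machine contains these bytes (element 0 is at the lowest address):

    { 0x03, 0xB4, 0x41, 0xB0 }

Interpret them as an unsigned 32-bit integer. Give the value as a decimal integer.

62144944

Big-endian stores the most-significant byte at the lowest address.
The bytes are already most-significant first: 0x03B441B0.
0x03B441B0 = 62144944.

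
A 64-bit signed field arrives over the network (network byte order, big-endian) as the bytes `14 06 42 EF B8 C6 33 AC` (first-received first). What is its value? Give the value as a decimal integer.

Big-endian stores the most-significant byte at the lowest address.
The bytes are already most-significant first: 0x140642EFB8C633AC.
0x140642EFB8C633AC = 1442914327983436716.

1442914327983436716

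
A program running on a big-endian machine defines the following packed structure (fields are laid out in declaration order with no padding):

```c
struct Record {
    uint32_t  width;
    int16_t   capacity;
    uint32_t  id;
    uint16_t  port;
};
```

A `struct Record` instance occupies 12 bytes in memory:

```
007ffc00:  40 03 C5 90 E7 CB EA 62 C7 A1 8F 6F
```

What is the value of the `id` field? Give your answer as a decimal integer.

`id` follows `width` (4 B), `capacity` (2 B), so it starts at offset 4 + 2 = 6 and occupies 4 bytes.
Bytes at offsets 6..9: EA 62 C7 A1.
Big-endian: lowest address holds the most-significant byte.
The bytes are already most-significant first: 0xEA62C7A1.
0xEA62C7A1 = 3932342177.

3932342177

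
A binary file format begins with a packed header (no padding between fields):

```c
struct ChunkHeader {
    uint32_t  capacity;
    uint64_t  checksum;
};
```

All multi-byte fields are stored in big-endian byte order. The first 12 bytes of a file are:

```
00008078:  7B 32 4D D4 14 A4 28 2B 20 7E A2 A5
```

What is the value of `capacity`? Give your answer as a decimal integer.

`capacity` is the first field, at byte offset 0, occupying 4 bytes.
Bytes at offsets 0..3: 7B 32 4D D4.
In big-endian order the high byte comes first in memory.
The bytes are already most-significant first: 0x7B324DD4.
0x7B324DD4 = 2066894292.

2066894292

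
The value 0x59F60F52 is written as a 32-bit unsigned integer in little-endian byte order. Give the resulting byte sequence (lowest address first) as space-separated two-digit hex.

52 0F F6 59

Split into bytes (most-significant first): 59 F6 0F 52.
Little-endian: lowest address holds the least-significant byte.
So at ascending addresses the bytes are 52 0F F6 59.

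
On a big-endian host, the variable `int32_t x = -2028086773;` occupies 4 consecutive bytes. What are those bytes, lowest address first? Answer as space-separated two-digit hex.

87 1D DA 0B

Two's complement of -2028086773 in 32 bits: 2028086773 = 0x78E225F5; invert → 0x871DDA0A; add 1 → 0x871DDA0B.
Split into bytes (most-significant first): 87 1D DA 0B.
Big-endian: lowest address holds the most-significant byte.
So the memory order matches the most-significant-first order: 87 1D DA 0B.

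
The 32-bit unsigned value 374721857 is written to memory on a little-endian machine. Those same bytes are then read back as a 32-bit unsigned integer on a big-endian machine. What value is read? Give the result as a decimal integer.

1103975702

374721857 in 32-bit hexadecimal is 0x1655CD41.
Stored little-endian, the bytes at ascending addresses are 41 CD 55 16.
Read back as big-endian, the last byte is least significant, giving 0x41CD5516.
0x41CD5516 = 1103975702.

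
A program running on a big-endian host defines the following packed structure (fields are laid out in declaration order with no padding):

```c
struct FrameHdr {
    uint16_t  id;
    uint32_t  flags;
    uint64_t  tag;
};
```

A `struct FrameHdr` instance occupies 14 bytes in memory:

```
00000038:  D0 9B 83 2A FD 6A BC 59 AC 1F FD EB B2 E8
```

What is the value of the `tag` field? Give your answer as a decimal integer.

`tag` follows `id` (2 B), `flags` (4 B), so it starts at offset 2 + 4 = 6 and occupies 8 bytes.
Bytes at offsets 6..13: BC 59 AC 1F FD EB B2 E8.
Big-endian: lowest address holds the most-significant byte.
The bytes are already most-significant first: 0xBC59AC1FFDEBB2E8.
0xBC59AC1FFDEBB2E8 = 13572068205461746408.

13572068205461746408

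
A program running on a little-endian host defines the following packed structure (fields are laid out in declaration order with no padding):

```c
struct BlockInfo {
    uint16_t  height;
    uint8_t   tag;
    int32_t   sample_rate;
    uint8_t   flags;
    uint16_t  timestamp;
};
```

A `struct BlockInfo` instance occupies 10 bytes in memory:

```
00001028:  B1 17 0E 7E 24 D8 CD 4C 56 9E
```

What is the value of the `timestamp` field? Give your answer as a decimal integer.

40534

`timestamp` follows `height` (2 B), `tag` (1 B), `sample_rate` (4 B), `flags` (1 B), so it starts at offset 2 + 1 + 4 + 1 = 8 and occupies 2 bytes.
Bytes at offsets 8..9: 56 9E.
In little-endian order the low byte comes first in memory.
Reassemble most-significant byte first: 9E 56 → 0x9E56.
0x9E56 = 40534.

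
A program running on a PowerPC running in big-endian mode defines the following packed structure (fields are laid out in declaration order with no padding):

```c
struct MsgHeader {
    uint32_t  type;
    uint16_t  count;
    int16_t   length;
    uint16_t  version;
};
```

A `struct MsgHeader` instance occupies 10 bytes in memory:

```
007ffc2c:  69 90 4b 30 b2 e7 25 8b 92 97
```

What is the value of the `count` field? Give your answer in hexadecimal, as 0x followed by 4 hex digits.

`count` follows `type` (4 bytes), so it starts at byte offset 4 and occupies 2 bytes.
Bytes at offsets 4..5: B2 E7.
Big-endian stores the most-significant byte at the lowest address.
The bytes are already most-significant first: 0xB2E7.

0xB2E7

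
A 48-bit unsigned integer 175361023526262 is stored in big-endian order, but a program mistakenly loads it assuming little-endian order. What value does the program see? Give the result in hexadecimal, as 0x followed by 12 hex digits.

0x76C5836B7D9F

175361023526262 in 48-bit hexadecimal is 0x9F7D6B83C576.
Stored big-endian, the bytes at ascending addresses are 9F 7D 6B 83 C5 76.
Read back as little-endian, the first byte is least significant, giving 0x76C5836B7D9F.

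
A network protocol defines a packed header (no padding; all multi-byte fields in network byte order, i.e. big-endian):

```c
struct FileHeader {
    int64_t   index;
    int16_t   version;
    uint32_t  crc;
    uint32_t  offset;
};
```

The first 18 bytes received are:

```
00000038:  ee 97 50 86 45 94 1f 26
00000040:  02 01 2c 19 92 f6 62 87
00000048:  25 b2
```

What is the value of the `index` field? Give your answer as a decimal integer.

`index` is the first field, at byte offset 0, occupying 8 bytes.
Bytes at offsets 0..7: EE 97 50 86 45 94 1F 26.
In big-endian order the high byte comes first in memory.
The bytes are already most-significant first: 0xEE97508645941F26.
Top bit is set, so as a signed 64-bit value this is 0xEE97508645941F26 − 2^64 = -1254445433576218842.

-1254445433576218842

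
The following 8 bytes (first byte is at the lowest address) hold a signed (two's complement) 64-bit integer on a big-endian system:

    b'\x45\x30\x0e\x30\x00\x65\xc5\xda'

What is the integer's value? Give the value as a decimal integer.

Big-endian stores the most-significant byte at the lowest address.
The bytes are already most-significant first: 0x45300E300065C5DA.
0x45300E300065C5DA = 4985500386827027930.

4985500386827027930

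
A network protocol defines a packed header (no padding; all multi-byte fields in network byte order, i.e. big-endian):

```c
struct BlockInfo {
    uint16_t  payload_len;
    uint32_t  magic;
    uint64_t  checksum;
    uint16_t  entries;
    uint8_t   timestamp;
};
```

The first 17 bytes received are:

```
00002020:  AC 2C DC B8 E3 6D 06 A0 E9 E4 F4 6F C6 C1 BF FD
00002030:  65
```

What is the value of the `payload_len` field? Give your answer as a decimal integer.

`payload_len` is the first field, at byte offset 0, occupying 2 bytes.
Bytes at offsets 0..1: AC 2C.
In big-endian order the high byte comes first in memory.
The bytes are already most-significant first: 0xAC2C.
0xAC2C = 44076.

44076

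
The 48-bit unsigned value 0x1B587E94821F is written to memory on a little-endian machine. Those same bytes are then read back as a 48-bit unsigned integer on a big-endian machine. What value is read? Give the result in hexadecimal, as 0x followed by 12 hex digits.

Stored little-endian, the bytes at ascending addresses are 1F 82 94 7E 58 1B.
Read back as big-endian, the last byte is least significant, giving 0x1F82947E581B.

0x1F82947E581B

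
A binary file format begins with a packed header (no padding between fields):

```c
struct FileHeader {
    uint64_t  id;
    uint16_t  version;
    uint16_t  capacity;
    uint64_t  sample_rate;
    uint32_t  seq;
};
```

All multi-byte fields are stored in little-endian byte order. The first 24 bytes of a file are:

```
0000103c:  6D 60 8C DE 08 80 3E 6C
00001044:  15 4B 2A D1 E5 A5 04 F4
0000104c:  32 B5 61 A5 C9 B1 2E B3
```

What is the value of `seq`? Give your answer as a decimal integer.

3006181833

`seq` follows `id` (8 B), `version` (2 B), `capacity` (2 B), `sample_rate` (8 B), so it starts at offset 8 + 2 + 2 + 8 = 20 and occupies 4 bytes.
Bytes at offsets 20..23: C9 B1 2E B3.
Little-endian stores the least-significant byte at the lowest address.
Reassemble most-significant byte first: B3 2E B1 C9 → 0xB32EB1C9.
0xB32EB1C9 = 3006181833.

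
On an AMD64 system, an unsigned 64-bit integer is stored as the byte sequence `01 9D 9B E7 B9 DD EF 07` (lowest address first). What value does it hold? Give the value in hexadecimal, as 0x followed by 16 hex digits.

0x07EFDDB9E79B9D01

Little-endian: lowest address holds the least-significant byte.
Reassemble most-significant byte first: 07 EF DD B9 E7 9B 9D 01 → 0x07EFDDB9E79B9D01.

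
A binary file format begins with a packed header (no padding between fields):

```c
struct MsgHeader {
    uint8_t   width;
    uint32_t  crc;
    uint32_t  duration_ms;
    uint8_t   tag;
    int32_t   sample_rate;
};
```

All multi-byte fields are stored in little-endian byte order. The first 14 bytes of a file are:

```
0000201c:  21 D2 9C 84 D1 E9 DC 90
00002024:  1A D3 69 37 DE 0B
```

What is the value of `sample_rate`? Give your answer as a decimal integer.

`sample_rate` follows `width` (1 B), `crc` (4 B), `duration_ms` (4 B), `tag` (1 B), so it starts at offset 1 + 4 + 4 + 1 = 10 and occupies 4 bytes.
Bytes at offsets 10..13: 69 37 DE 0B.
Little-endian: lowest address holds the least-significant byte.
Reassemble most-significant byte first: 0B DE 37 69 → 0x0BDE3769.
0x0BDE3769 = 199112553.

199112553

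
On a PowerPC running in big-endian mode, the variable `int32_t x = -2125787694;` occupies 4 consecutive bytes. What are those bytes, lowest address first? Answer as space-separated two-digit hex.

Two's complement of -2125787694 in 32 bits: 2125787694 = 0x7EB4F22E; invert → 0x814B0DD1; add 1 → 0x814B0DD2.
Split into bytes (most-significant first): 81 4B 0D D2.
In big-endian order the high byte comes first in memory.
So the memory order matches the most-significant-first order: 81 4B 0D D2.

81 4B 0D D2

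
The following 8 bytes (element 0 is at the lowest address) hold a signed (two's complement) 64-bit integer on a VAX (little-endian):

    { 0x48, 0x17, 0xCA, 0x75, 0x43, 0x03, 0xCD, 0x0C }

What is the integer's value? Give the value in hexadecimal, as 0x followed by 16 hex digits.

Little-endian stores the least-significant byte at the lowest address.
Reassemble most-significant byte first: 0C CD 03 43 75 CA 17 48 → 0x0CCD034375CA1748.

0x0CCD034375CA1748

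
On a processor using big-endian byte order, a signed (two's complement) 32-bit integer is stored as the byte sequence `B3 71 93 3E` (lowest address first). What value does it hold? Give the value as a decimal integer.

-1284402370

In big-endian order the high byte comes first in memory.
The bytes are already most-significant first: 0xB371933E.
Top bit is set, so as a signed 32-bit value this is 0xB371933E − 2^32 = -1284402370.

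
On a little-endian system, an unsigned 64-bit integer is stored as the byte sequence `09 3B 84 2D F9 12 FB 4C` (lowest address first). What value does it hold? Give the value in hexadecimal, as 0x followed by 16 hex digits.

0x4CFB12F92D843B09

In little-endian order the low byte comes first in memory.
Reassemble most-significant byte first: 4C FB 12 F9 2D 84 3B 09 → 0x4CFB12F92D843B09.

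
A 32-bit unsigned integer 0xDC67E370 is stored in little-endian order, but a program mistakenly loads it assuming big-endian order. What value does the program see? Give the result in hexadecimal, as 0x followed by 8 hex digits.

0x70E367DC

Stored little-endian, the bytes at ascending addresses are 70 E3 67 DC.
Read back as big-endian, the last byte is least significant, giving 0x70E367DC.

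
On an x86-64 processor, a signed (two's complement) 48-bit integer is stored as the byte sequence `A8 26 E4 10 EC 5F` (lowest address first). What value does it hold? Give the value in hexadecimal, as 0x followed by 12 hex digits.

0x5FEC10E426A8

In little-endian order the low byte comes first in memory.
Reassemble most-significant byte first: 5F EC 10 E4 26 A8 → 0x5FEC10E426A8.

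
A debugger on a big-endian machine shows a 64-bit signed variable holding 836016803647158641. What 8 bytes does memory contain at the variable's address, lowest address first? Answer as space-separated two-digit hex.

836016803647158641 in hexadecimal, padded to 64 bits, is 0x0B9A20DA7FA57971.
Split into bytes (most-significant first): 0B 9A 20 DA 7F A5 79 71.
Big-endian stores the most-significant byte at the lowest address.
So the memory order matches the most-significant-first order: 0B 9A 20 DA 7F A5 79 71.

0B 9A 20 DA 7F A5 79 71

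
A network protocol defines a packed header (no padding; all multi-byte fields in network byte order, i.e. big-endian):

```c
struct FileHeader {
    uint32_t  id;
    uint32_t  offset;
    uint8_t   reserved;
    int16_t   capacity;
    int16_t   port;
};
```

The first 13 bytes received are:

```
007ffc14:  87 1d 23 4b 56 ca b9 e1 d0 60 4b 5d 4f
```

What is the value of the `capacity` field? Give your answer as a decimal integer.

24651

`capacity` follows `id` (4 B), `offset` (4 B), `reserved` (1 B), so it starts at offset 4 + 4 + 1 = 9 and occupies 2 bytes.
Bytes at offsets 9..10: 60 4B.
Big-endian: lowest address holds the most-significant byte.
The bytes are already most-significant first: 0x604B.
0x604B = 24651.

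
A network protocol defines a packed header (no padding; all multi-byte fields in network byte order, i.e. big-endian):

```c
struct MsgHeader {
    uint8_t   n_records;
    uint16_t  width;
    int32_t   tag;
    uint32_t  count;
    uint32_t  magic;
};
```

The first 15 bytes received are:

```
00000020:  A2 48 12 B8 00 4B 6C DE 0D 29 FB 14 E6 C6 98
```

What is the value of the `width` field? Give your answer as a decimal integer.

`width` follows `n_records` (1 byte), so it starts at byte offset 1 and occupies 2 bytes.
Bytes at offsets 1..2: 48 12.
Big-endian: lowest address holds the most-significant byte.
The bytes are already most-significant first: 0x4812.
0x4812 = 18450.

18450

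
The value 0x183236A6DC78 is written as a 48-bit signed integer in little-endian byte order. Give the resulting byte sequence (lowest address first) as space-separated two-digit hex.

Split into bytes (most-significant first): 18 32 36 A6 DC 78.
Little-endian: lowest address holds the least-significant byte.
So at ascending addresses the bytes are 78 DC A6 36 32 18.

78 DC A6 36 32 18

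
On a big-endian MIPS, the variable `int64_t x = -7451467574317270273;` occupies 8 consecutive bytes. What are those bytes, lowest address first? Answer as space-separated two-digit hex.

Two's complement of -7451467574317270273 in 64 bits: 7451467574317270273 = 0x6768EE477E85C501; invert → 0x989711B8817A3AFE; add 1 → 0x989711B8817A3AFF.
Split into bytes (most-significant first): 98 97 11 B8 81 7A 3A FF.
Big-endian: lowest address holds the most-significant byte.
So the memory order matches the most-significant-first order: 98 97 11 B8 81 7A 3A FF.

98 97 11 B8 81 7A 3A FF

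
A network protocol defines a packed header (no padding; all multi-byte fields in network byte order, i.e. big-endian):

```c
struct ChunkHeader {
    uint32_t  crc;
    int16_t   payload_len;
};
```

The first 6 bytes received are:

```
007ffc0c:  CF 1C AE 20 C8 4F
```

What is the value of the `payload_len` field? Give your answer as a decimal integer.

`payload_len` follows `crc` (4 bytes), so it starts at byte offset 4 and occupies 2 bytes.
Bytes at offsets 4..5: C8 4F.
Big-endian: lowest address holds the most-significant byte.
The bytes are already most-significant first: 0xC84F.
Top bit is set, so as a signed 16-bit value this is 0xC84F − 2^16 = -14257.

-14257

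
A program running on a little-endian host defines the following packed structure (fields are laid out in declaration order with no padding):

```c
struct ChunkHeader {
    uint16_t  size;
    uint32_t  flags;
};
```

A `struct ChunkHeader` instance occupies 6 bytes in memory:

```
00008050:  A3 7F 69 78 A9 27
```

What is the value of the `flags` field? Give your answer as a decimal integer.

665417833

`flags` follows `size` (2 bytes), so it starts at byte offset 2 and occupies 4 bytes.
Bytes at offsets 2..5: 69 78 A9 27.
Little-endian: lowest address holds the least-significant byte.
Reassemble most-significant byte first: 27 A9 78 69 → 0x27A97869.
0x27A97869 = 665417833.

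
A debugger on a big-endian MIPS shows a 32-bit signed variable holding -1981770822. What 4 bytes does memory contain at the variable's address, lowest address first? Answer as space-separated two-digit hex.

89 E0 93 BA

Two's complement of -1981770822 in 32 bits: 1981770822 = 0x761F6C46; invert → 0x89E093B9; add 1 → 0x89E093BA.
Split into bytes (most-significant first): 89 E0 93 BA.
Big-endian: lowest address holds the most-significant byte.
So the memory order matches the most-significant-first order: 89 E0 93 BA.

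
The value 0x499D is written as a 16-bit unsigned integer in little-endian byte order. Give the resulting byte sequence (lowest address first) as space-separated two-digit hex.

Split into bytes (most-significant first): 49 9D.
Little-endian stores the least-significant byte at the lowest address.
So at ascending addresses the bytes are 9D 49.

9D 49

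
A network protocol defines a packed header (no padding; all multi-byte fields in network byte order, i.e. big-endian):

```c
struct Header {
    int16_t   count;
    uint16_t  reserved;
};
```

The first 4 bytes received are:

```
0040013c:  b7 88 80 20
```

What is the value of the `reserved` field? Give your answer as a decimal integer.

`reserved` follows `count` (2 bytes), so it starts at byte offset 2 and occupies 2 bytes.
Bytes at offsets 2..3: 80 20.
Big-endian: lowest address holds the most-significant byte.
The bytes are already most-significant first: 0x8020.
0x8020 = 32800.

32800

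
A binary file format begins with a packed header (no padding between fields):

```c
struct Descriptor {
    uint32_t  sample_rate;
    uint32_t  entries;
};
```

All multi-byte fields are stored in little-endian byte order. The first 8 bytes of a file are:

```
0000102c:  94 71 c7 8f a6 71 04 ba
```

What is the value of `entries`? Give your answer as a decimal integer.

3120853414

`entries` follows `sample_rate` (4 bytes), so it starts at byte offset 4 and occupies 4 bytes.
Bytes at offsets 4..7: A6 71 04 BA.
Little-endian stores the least-significant byte at the lowest address.
Reassemble most-significant byte first: BA 04 71 A6 → 0xBA0471A6.
0xBA0471A6 = 3120853414.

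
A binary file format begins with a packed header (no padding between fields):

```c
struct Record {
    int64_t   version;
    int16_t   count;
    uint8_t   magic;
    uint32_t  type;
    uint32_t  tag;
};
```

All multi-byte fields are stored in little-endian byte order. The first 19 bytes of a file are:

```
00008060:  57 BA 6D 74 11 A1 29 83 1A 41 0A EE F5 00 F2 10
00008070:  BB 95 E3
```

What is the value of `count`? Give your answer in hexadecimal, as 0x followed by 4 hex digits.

0x411A

`count` follows `version` (8 bytes), so it starts at byte offset 8 and occupies 2 bytes.
Bytes at offsets 8..9: 1A 41.
Little-endian stores the least-significant byte at the lowest address.
Reassemble most-significant byte first: 41 1A → 0x411A.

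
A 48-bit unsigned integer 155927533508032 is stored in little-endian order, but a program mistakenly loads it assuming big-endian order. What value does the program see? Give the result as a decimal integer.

212022112669837

155927533508032 in 48-bit hexadecimal is 0x8DD0B53ED5C0.
Stored little-endian, the bytes at ascending addresses are C0 D5 3E B5 D0 8D.
Read back as big-endian, the last byte is least significant, giving 0xC0D53EB5D08D.
0xC0D53EB5D08D = 212022112669837.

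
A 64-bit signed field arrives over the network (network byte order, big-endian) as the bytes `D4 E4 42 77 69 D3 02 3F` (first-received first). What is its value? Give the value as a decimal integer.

Big-endian stores the most-significant byte at the lowest address.
The bytes are already most-significant first: 0xD4E4427769D3023F.
Top bit is set, so as a signed 64-bit value this is 0xD4E4427769D3023F − 2^64 = -3106284762334821825.

-3106284762334821825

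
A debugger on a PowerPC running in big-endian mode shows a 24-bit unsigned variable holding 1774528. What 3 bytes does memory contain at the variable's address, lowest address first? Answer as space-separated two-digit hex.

1774528 in hexadecimal, padded to 24 bits, is 0x1B13C0.
Split into bytes (most-significant first): 1B 13 C0.
In big-endian order the high byte comes first in memory.
So the memory order matches the most-significant-first order: 1B 13 C0.

1B 13 C0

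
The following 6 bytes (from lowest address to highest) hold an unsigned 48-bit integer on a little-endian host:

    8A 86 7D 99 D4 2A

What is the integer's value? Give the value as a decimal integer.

In little-endian order the low byte comes first in memory.
Reassemble most-significant byte first: 2A D4 99 7D 86 8A → 0x2AD4997D868A.
0x2AD4997D868A = 47092596573834.

47092596573834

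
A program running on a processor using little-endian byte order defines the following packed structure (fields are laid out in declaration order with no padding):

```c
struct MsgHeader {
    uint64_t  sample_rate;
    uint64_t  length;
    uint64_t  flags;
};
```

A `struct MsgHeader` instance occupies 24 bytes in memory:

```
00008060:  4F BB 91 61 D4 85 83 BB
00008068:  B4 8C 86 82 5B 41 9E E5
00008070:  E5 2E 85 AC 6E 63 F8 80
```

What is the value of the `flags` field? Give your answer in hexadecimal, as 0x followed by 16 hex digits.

`flags` follows `sample_rate` (8 B), `length` (8 B), so it starts at offset 8 + 8 = 16 and occupies 8 bytes.
Bytes at offsets 16..23: E5 2E 85 AC 6E 63 F8 80.
Little-endian: lowest address holds the least-significant byte.
Reassemble most-significant byte first: 80 F8 63 6E AC 85 2E E5 → 0x80F8636EAC852EE5.

0x80F8636EAC852EE5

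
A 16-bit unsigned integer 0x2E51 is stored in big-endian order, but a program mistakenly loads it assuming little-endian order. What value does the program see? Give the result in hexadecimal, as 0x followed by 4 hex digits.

0x512E

Stored big-endian, the bytes at ascending addresses are 2E 51.
Read back as little-endian, the first byte is least significant, giving 0x512E.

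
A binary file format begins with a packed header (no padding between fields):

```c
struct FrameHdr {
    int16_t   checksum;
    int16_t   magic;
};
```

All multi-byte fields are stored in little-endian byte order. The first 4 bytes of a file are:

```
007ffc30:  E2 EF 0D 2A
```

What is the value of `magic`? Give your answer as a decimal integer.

10765

`magic` follows `checksum` (2 bytes), so it starts at byte offset 2 and occupies 2 bytes.
Bytes at offsets 2..3: 0D 2A.
Little-endian stores the least-significant byte at the lowest address.
Reassemble most-significant byte first: 2A 0D → 0x2A0D.
0x2A0D = 10765.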